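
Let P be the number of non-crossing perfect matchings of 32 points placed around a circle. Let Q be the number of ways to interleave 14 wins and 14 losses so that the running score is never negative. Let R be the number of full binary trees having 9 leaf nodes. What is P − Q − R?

Pairing 32 circle points by 16 non-crossing chords gives C_16 matchings. So P = C_16 = 35357670.
Ballot sequences with n votes each where one side never trails are Dyck words, counted by C_n; here n = 14. So Q = C_14 = 2674440.
Full binary trees with 9 leaves have 9−1 = 8 internal nodes, so there are C_8 of them. So R = C_8 = 1430.
P − Q − R = 35357670 − 2674440 − 1430 = 32681800.

32681800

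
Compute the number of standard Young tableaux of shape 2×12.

208012

Standard Young tableaux of shape 2×n are counted by C_n; here n = 12.
C_12 = C(24,12)/13 = 2704156/13 = 208012.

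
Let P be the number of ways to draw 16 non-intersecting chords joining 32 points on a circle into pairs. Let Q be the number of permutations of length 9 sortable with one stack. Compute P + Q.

35362532

Non-crossing perfect matchings of 2n points on a circle are counted by C_n; with 32 points, n = 16. So P = C_16 = 35357670.
By Knuth's characterisation, the stack-sortable permutations of length 9 are the 231-avoiders, numbering C_9. So Q = C_9 = 4862.
P + Q = 35357670 + 4862 = 35362532.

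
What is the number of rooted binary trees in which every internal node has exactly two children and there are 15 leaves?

2674440

Full binary trees with 15 leaves have 15−1 = 14 internal nodes, so there are C_14 of them.
C_14 = C(28,14)/15 = 40116600/15 = 2674440.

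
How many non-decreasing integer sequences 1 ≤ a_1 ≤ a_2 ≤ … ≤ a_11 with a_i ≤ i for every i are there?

Such sub-staircase sequences of length n are counted by C_n; here n = 11.
C_11 = C_10 · 2(2·10+1)/(10+2) = 16796 · 42/12 = 58786.

58786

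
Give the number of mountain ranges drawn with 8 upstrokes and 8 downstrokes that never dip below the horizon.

1430

A Dyck path with 8 up-steps and 8 down-steps has semilength 8, so there are C_8 of them.
C_8 = C_7 · 2(2·7+1)/(7+2) = 429 · 30/9 = 1430.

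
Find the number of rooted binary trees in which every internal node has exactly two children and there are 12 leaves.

58786

Full binary trees with 12 leaves have 12−1 = 11 internal nodes, so there are C_11 of them.
C_11 = C(22,11)/12 = 705432/12 = 58786.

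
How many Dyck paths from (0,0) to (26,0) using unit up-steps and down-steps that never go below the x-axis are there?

A Dyck path with 13 up-steps and 13 down-steps has semilength 13, so there are C_13 of them.
C_13 = C(26,13)/14 = 10400600/14 = 742900.

742900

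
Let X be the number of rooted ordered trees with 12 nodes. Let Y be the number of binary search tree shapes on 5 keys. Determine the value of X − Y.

A rooted plane tree on 12 nodes has 11 edges, and such trees are counted by C_11. So X = C_11 = 58786.
There are C_n binary search tree shapes on n keys; with n = 5 that is C_5. So Y = C_5 = 42.
X − Y = 58786 − 42 = 58744.

58744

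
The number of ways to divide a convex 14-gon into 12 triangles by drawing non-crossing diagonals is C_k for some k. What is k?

12

A convex 14-gon is triangulated into 12 triangles, and the number of such triangulations is the Catalan number C_{14−2} = C_12.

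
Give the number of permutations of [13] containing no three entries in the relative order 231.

For any fixed pattern of length 3, the pattern-avoiding permutations of [13] number C_13.
C_13 = 742900.

742900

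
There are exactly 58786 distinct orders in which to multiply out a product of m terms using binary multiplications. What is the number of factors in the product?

Parenthesizations of m factors are counted by C_{m−1}, and C_11 = 58786.
So the index is 11, and the number of factors is 11 + 1 = 12.

12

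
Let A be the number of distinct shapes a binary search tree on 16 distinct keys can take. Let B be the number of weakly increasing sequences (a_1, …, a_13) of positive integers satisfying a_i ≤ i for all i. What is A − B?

There are C_n binary search tree shapes on n keys; with n = 16 that is C_16. So A = C_16 = 35357670.
Weakly increasing sequences with a_i ≤ i biject with Dyck paths of semilength 13, so there are C_13. So B = C_13 = 742900.
A − B = 35357670 − 742900 = 34614770.

34614770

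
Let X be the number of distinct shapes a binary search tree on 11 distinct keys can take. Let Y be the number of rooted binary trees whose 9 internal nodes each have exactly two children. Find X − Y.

53924

Rooted binary trees with 11 nodes (each child slot possibly empty) number C_11. So X = C_11 = 58786.
The number of full binary trees on 9 internal nodes is the Catalan number C_9. So Y = C_9 = 4862.
X − Y = 58786 − 4862 = 53924.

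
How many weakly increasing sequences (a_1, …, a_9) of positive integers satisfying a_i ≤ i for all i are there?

Weakly increasing sequences with a_i ≤ i biject with Dyck paths of semilength 9, so there are C_9.
C_9 = C(18,9)/10 = 48620/10 = 4862.

4862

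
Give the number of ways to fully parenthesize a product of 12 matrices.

58786

Ways to associate a product of 12 factors correspond to binary trees on 12 leaves, so the count is C_11.
C_11 = C_10 · 2(2·10+1)/(10+2) = 16796 · 42/12 = 58786.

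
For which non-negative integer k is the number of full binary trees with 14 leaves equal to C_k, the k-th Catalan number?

A full binary tree with L leaves has L−1 internal nodes and is counted by C_{L−1}; L = 14 gives C_13.

13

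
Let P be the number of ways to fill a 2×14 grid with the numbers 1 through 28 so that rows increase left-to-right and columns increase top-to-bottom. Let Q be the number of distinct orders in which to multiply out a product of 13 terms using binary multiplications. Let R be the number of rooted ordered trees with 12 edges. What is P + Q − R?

By the hook-length formula (or a Dyck-path bijection), SYT of shape 2×14 number C_14. So P = C_14 = 2674440.
Ways to associate a product of 13 factors correspond to binary trees on 13 leaves, so the count is C_12. So Q = C_12 = 208012.
A rooted plane tree with 12 edges has 13 nodes, and the count is C_12. So R = C_12 = 208012.
P + Q − R = 2674440 + 208012 − 208012 = 2674440.

2674440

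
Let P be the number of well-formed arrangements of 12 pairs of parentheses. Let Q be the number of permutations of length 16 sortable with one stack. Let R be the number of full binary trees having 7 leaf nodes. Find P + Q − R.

35565550

A balanced arrangement of 12 bracket pairs is a Dyck word of semilength 12, so the count is C_12. So P = C_12 = 208012.
Stack-sortable permutations are exactly the 231-avoiding ones, counted by C_n; here n = 16. So Q = C_16 = 35357670.
Full binary trees with 7 leaves have 7−1 = 6 internal nodes, so there are C_6 of them. So R = C_6 = 132.
P + Q − R = 208012 + 35357670 − 132 = 35565550.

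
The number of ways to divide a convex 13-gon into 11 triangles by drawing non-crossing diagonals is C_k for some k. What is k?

A convex 13-gon is triangulated into 11 triangles, and the number of such triangulations is the Catalan number C_{13−2} = C_11.

11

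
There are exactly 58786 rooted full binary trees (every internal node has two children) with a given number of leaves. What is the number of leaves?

Full binary trees with L leaves are counted by C_{L−1}; 58786 = C_11.
So the index is 11, and the number of leaves is 11 + 1 = 12.

12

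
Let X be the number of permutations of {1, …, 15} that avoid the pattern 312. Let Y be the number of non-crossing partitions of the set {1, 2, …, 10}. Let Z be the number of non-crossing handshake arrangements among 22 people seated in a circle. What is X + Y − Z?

For any fixed pattern of length 3, the pattern-avoiding permutations of [15] number C_15. So X = C_15 = 9694845.
The non-crossing partitions of [10] form a lattice of size C_10. So Y = C_10 = 16796.
With 22 = 2·11 people, non-crossing handshake pairings are non-crossing perfect matchings on a circle, counted by C_11. So Z = C_11 = 58786.
X + Y − Z = 9694845 + 16796 − 58786 = 9652855.

9652855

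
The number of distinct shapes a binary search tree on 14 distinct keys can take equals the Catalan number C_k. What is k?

14

Binary trees (left/right distinguished) on n nodes are counted by C_n; here n = 14.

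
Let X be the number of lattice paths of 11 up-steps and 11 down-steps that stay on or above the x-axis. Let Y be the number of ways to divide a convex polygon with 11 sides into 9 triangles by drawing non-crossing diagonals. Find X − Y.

Dyck paths of semilength n (length 2n) are counted by C_n; here n = 11. So X = C_11 = 58786.
The number of triangulations of an 11-gon is the Catalan number C_9 (index = sides − 2). So Y = C_9 = 4862.
X − Y = 58786 − 4862 = 53924.

53924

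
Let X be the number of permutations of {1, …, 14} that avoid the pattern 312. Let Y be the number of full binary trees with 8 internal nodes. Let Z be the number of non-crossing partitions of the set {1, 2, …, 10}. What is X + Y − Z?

2659074

For any fixed pattern of length 3, the pattern-avoiding permutations of [14] number C_14. So X = C_14 = 2674440.
Full binary trees with n internal nodes are counted by C_n; here n = 8. So Y = C_8 = 1430.
The non-crossing partitions of [10] form a lattice of size C_10. So Z = C_10 = 16796.
X + Y − Z = 2674440 + 1430 − 16796 = 2659074.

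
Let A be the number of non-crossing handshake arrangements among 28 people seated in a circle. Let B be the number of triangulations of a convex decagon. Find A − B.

Non-crossing handshake pairings of 2n people are counted by C_n; 28 people gives n = 14. So A = C_14 = 2674440.
The number of triangulations of a 10-gon is the Catalan number C_8 (index = sides − 2). So B = C_8 = 1430.
A − B = 2674440 − 1430 = 2673010.

2673010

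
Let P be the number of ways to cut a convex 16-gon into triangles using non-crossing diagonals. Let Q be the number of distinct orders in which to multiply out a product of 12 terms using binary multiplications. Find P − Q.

A convex 16-gon is triangulated into 14 triangles, and the number of such triangulations is the Catalan number C_{16−2} = C_14. So P = C_14 = 2674440.
Parenthesizations of m factors correspond to full binary trees with m leaves, counted by C_{m−1}; m = 12 gives C_11. So Q = C_11 = 58786.
P − Q = 2674440 − 58786 = 2615654.

2615654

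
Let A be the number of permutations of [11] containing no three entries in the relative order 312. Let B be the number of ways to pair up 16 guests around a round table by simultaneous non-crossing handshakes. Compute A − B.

Permutations of [n] avoiding any single length-3 pattern are counted by C_n; here n = 11. So A = C_11 = 58786.
Non-crossing handshake pairings of 2n people are counted by C_n; 16 people gives n = 8. So B = C_8 = 1430.
A − B = 58786 − 1430 = 57356.

57356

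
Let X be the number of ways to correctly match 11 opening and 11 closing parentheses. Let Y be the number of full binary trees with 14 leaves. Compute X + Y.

A balanced arrangement of 11 bracket pairs is a Dyck word of semilength 11, so the count is C_11. So X = C_11 = 58786.
A full binary tree with L leaves has L−1 internal nodes and is counted by C_{L−1}; L = 14 gives C_13. So Y = C_13 = 742900.
X + Y = 58786 + 742900 = 801686.

801686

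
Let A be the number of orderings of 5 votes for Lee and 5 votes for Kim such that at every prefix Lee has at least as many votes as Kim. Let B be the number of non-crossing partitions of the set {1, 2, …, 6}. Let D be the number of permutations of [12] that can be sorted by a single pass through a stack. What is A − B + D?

207922

Ballot sequences with n votes each where one side never trails are Dyck words, counted by C_n; here n = 5. So A = C_5 = 42.
The non-crossing partitions of [6] form a lattice of size C_6. So B = C_6 = 132.
By Knuth's characterisation, the stack-sortable permutations of length 12 are the 231-avoiders, numbering C_12. So D = C_12 = 208012.
A − B + D = 42 − 132 + 208012 = 207922.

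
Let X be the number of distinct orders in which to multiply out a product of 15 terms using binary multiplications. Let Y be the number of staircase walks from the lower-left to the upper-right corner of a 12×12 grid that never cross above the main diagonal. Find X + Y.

Bracketing 15 factors into binary products is counted by C_{15−1} = C_14. So X = C_14 = 2674440.
Sub-diagonal monotone paths from (0,0) to (12,12) biject with Dyck paths of semilength 12, giving C_12. So Y = C_12 = 208012.
X + Y = 2674440 + 208012 = 2882452.

2882452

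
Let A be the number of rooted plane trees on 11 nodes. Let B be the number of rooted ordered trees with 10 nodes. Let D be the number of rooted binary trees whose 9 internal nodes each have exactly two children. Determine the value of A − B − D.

7072

A rooted plane tree on 11 nodes has 10 edges, and such trees are counted by C_10. So A = C_10 = 16796.
Rooted ordered (plane) trees on m nodes have m−1 edges and are counted by C_{m−1}; m = 10 gives C_9. So B = C_9 = 4862.
Full binary trees with n internal nodes are counted by C_n; here n = 9. So D = C_9 = 4862.
A − B − D = 16796 − 4862 − 4862 = 7072.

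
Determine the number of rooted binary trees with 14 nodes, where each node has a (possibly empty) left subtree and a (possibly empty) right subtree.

Binary trees (left/right distinguished) on n nodes are counted by C_n; here n = 14.
C_14 = 2674440.

2674440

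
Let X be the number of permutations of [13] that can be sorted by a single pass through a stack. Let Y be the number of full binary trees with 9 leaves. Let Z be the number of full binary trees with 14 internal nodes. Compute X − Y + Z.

3415910

By Knuth's characterisation, the stack-sortable permutations of length 13 are the 231-avoiders, numbering C_13. So X = C_13 = 742900.
A full binary tree with L leaves has L−1 internal nodes and is counted by C_{L−1}; L = 9 gives C_8. So Y = C_8 = 1430.
Full binary trees with n internal nodes are counted by C_n; here n = 14. So Z = C_14 = 2674440.
X − Y + Z = 742900 − 1430 + 2674440 = 3415910.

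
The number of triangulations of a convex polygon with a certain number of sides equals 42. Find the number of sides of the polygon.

Triangulations of a convex m-gon are counted by C_{m−2}. Since C_5 = 42, the index is 5.
So m − 2 = 5, giving m = 7 sides.

7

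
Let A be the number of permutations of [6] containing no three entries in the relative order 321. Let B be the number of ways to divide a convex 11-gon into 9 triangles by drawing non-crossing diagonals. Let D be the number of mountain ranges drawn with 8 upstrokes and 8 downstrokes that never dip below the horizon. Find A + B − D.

3564

For any fixed pattern of length 3, the pattern-avoiding permutations of [6] number C_6. So A = C_6 = 132.
Triangulations of a convex m-gon are counted by C_{m−2}; with m = 11 this is C_9. So B = C_9 = 4862.
Paths of 8 up- and 8 down-steps that never dip below the axis are Dyck paths; their count is C_8. So D = C_8 = 1430.
A + B − D = 132 + 4862 − 1430 = 3564.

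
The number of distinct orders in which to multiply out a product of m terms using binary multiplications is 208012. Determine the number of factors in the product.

Parenthesizations of m factors are counted by C_{m−1}. Since C_12 = 208012, the index is 12.
So the index is 12, and the number of factors is 12 + 1 = 13.

13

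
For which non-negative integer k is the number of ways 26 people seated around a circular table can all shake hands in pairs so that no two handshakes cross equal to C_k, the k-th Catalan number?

13

With 26 = 2·13 people, non-crossing handshake pairings are non-crossing perfect matchings on a circle, counted by C_13.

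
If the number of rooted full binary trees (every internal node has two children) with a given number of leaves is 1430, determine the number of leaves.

9

Full binary trees with L leaves are counted by C_{L−1}; 1430 = C_8.
So the index is 8, and the number of leaves is 8 + 1 = 9.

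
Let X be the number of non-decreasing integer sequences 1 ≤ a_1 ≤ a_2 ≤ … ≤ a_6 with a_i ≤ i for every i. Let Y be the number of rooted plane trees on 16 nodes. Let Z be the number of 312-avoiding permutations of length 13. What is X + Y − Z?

Weakly increasing sequences with a_i ≤ i biject with Dyck paths of semilength 6, so there are C_6. So X = C_6 = 132.
Rooted ordered (plane) trees on m nodes have m−1 edges and are counted by C_{m−1}; m = 16 gives C_15. So Y = C_15 = 9694845.
For any fixed pattern of length 3, the pattern-avoiding permutations of [13] number C_13. So Z = C_13 = 742900.
X + Y − Z = 132 + 9694845 − 742900 = 8952077.

8952077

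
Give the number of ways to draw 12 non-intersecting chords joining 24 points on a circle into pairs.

208012

Non-crossing perfect matchings of 2n points on a circle are counted by C_n; with 24 points, n = 12.
C_12 = C(24,12)/13 = 2704156/13 = 208012.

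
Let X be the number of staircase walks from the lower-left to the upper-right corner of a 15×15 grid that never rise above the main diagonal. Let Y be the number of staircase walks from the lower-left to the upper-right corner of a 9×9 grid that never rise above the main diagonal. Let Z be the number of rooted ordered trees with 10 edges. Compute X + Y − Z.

9682911

Monotone paths in an n×n grid that stay weakly below the diagonal are counted by C_n; here n = 15. So X = C_15 = 9694845.
Monotone paths in an n×n grid that stay weakly below the diagonal are counted by C_n; here n = 9. So Y = C_9 = 4862.
A rooted plane tree with 10 edges has 11 nodes, and the count is C_10. So Z = C_10 = 16796.
X + Y − Z = 9694845 + 4862 − 16796 = 9682911.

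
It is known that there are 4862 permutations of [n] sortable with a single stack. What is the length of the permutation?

Stack-sortable permutations of [n] are counted by C_n. The Catalan number equal to 4862 is C_9.

9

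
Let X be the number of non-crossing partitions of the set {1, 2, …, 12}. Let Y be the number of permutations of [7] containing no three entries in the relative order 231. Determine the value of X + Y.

208441

Non-crossing partitions of an n-element set are counted by C_n; here n = 12. So X = C_12 = 208012.
For any fixed pattern of length 3, the pattern-avoiding permutations of [7] number C_7. So Y = C_7 = 429.
X + Y = 208012 + 429 = 208441.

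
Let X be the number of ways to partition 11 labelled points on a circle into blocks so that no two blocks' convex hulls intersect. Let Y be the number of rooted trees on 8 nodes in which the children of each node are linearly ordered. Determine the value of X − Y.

The non-crossing partitions of [11] form a lattice of size C_11. So X = C_11 = 58786.
Rooted ordered (plane) trees on m nodes have m−1 edges and are counted by C_{m−1}; m = 8 gives C_7. So Y = C_7 = 429.
X − Y = 58786 − 429 = 58357.

58357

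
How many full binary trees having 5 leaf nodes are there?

14

Full binary trees with 5 leaves have 5−1 = 4 internal nodes, so there are C_4 of them.
C_4 = C(8,4)/5 = 70/5 = 14.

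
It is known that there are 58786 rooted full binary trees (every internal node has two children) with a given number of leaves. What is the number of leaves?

12

Full binary trees with L leaves are counted by C_{L−1}; 58786 = C_11.
So the index is 11, and the number of leaves is 11 + 1 = 12.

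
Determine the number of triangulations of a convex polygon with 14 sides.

208012

A convex 14-gon is triangulated into 12 triangles, and the number of such triangulations is the Catalan number C_{14−2} = C_12.
C_12 = 208012.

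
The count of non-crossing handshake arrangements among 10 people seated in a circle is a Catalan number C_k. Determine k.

Non-crossing handshake pairings of 2n people are counted by C_n; 10 people gives n = 5.

5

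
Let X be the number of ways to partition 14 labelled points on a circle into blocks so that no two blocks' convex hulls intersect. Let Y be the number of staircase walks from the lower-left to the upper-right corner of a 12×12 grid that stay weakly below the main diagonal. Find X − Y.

2466428

Non-crossing partitions of an n-element set are counted by C_n; here n = 14. So X = C_14 = 2674440.
Monotone paths in an n×n grid that stay weakly below the diagonal are counted by C_n; here n = 12. So Y = C_12 = 208012.
X − Y = 2674440 − 208012 = 2466428.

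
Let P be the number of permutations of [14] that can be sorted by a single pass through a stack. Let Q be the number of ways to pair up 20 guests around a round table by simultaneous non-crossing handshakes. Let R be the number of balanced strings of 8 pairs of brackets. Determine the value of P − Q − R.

2656214

Stack-sortable permutations are exactly the 231-avoiding ones, counted by C_n; here n = 14. So P = C_14 = 2674440.
With 20 = 2·10 people, non-crossing handshake pairings are non-crossing perfect matchings on a circle, counted by C_10. So Q = C_10 = 16796.
Balanced strings of n pairs of brackets are counted by C_n; here n = 8. So R = C_8 = 1430.
P − Q − R = 2674440 − 16796 − 1430 = 2656214.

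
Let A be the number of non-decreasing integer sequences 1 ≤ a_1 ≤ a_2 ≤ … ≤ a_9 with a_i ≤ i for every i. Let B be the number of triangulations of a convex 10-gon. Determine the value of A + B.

6292

Such sub-staircase sequences of length n are counted by C_n; here n = 9. So A = C_9 = 4862.
A convex 10-gon is triangulated into 8 triangles, and the number of such triangulations is the Catalan number C_{10−2} = C_8. So B = C_8 = 1430.
A + B = 4862 + 1430 = 6292.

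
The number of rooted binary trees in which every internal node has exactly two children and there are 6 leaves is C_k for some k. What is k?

A full binary tree with L leaves has L−1 internal nodes and is counted by C_{L−1}; L = 6 gives C_5.

5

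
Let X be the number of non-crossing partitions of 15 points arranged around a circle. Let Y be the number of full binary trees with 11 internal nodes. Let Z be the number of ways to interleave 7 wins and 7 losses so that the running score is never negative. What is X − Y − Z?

The non-crossing partitions of [15] form a lattice of size C_15. So X = C_15 = 9694845.
The number of full binary trees on 11 internal nodes is the Catalan number C_11. So Y = C_11 = 58786.
Ballot sequences with n votes each where one side never trails are Dyck words, counted by C_n; here n = 7. So Z = C_7 = 429.
X − Y − Z = 9694845 − 58786 − 429 = 9635630.

9635630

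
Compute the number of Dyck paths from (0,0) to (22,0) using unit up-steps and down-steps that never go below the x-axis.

58786

Paths of 11 up- and 11 down-steps that never dip below the axis are Dyck paths; their count is C_11.
C_11 = C_10 · 2(2·10+1)/(10+2) = 16796 · 42/12 = 58786.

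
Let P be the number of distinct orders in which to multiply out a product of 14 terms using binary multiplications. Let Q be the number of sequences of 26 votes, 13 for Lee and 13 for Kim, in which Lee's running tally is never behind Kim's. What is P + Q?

Bracketing 14 factors into binary products is counted by C_{14−1} = C_13. So P = C_13 = 742900.
Reading a vote for the leader as '(' and for the other as ')' turns such a sequence into a balanced string of 13 pairs, so the count is C_13. So Q = C_13 = 742900.
P + Q = 742900 + 742900 = 1485800.

1485800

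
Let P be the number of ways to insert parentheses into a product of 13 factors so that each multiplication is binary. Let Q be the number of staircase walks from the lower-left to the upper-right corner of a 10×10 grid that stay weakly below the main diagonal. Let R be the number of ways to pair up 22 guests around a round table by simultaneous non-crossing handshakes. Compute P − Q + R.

Ways to associate a product of 13 factors correspond to binary trees on 13 leaves, so the count is C_12. So P = C_12 = 208012.
Sub-diagonal monotone paths from (0,0) to (10,10) biject with Dyck paths of semilength 10, giving C_10. So Q = C_10 = 16796.
With 22 = 2·11 people, non-crossing handshake pairings are non-crossing perfect matchings on a circle, counted by C_11. So R = C_11 = 58786.
P − Q + R = 208012 − 16796 + 58786 = 250002.

250002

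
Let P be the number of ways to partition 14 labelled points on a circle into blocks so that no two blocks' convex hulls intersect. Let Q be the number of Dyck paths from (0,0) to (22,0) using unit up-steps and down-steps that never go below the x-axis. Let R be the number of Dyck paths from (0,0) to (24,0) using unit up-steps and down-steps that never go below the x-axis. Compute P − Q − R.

The non-crossing partitions of [14] form a lattice of size C_14. So P = C_14 = 2674440.
A Dyck path with 11 up-steps and 11 down-steps has semilength 11, so there are C_11 of them. So Q = C_11 = 58786.
A Dyck path with 12 up-steps and 12 down-steps has semilength 12, so there are C_12 of them. So R = C_12 = 208012.
P − Q − R = 2674440 − 58786 − 208012 = 2407642.

2407642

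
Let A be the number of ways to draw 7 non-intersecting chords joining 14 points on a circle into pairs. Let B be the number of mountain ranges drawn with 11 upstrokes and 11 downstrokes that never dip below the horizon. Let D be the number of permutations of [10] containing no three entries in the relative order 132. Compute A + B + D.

76011

Non-crossing perfect matchings of 2n points on a circle are counted by C_n; with 14 points, n = 7. So A = C_7 = 429.
Dyck paths of semilength n (length 2n) are counted by C_n; here n = 11. So B = C_11 = 58786.
Permutations of [n] avoiding any single length-3 pattern are counted by C_n; here n = 10. So D = C_10 = 16796.
A + B + D = 429 + 58786 + 16796 = 76011.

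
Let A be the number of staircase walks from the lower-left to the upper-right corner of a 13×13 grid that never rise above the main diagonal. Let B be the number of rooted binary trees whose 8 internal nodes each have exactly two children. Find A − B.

741470

Monotone paths in an n×n grid that stay weakly below the diagonal are counted by C_n; here n = 13. So A = C_13 = 742900.
The number of full binary trees on 8 internal nodes is the Catalan number C_8. So B = C_8 = 1430.
A − B = 742900 − 1430 = 741470.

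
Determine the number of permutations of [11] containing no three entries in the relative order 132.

Permutations of [n] avoiding any single length-3 pattern are counted by C_n; here n = 11.
C_11 = C_10 · 2(2·10+1)/(10+2) = 16796 · 42/12 = 58786.

58786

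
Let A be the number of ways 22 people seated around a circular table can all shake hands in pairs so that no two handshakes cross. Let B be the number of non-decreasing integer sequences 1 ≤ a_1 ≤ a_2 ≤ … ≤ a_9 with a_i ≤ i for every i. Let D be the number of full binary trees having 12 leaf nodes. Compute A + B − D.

4862

With 22 = 2·11 people, non-crossing handshake pairings are non-crossing perfect matchings on a circle, counted by C_11. So A = C_11 = 58786.
Such sub-staircase sequences of length n are counted by C_n; here n = 9. So B = C_9 = 4862.
Full binary trees with 12 leaves have 12−1 = 11 internal nodes, so there are C_11 of them. So D = C_11 = 58786.
A + B − D = 58786 + 4862 − 58786 = 4862.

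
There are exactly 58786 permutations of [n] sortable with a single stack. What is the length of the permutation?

Stack-sortable permutations of [n] are counted by C_n; 58786 = C_11.

11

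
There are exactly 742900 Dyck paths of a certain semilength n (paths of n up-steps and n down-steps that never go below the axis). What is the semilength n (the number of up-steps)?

13

Dyck paths of semilength n are counted by C_n. Since C_13 = 742900, the index is 13.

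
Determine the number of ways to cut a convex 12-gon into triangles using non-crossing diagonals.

A convex 12-gon is triangulated into 10 triangles, and the number of such triangulations is the Catalan number C_{12−2} = C_10.
C_10 = C(20,10)/11 = 184756/11 = 16796.

16796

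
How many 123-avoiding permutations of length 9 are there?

Permutations of [n] avoiding any single length-3 pattern are counted by C_n; here n = 9.
C_9 = C(18,9)/10 = 48620/10 = 4862.

4862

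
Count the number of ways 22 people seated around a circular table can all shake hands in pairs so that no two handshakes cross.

Non-crossing handshake pairings of 2n people are counted by C_n; 22 people gives n = 11.
C_11 = C(22,11)/12 = 705432/12 = 58786.

58786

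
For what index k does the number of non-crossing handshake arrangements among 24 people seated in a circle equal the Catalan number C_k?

With 24 = 2·12 people, non-crossing handshake pairings are non-crossing perfect matchings on a circle, counted by C_12.

12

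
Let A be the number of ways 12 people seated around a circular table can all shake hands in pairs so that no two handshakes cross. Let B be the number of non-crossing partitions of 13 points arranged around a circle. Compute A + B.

743032

Non-crossing handshake pairings of 2n people are counted by C_n; 12 people gives n = 6. So A = C_6 = 132.
The non-crossing partitions of [13] form a lattice of size C_13. So B = C_13 = 742900.
A + B = 132 + 742900 = 743032.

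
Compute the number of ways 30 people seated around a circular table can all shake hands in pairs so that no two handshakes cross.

9694845

Non-crossing handshake pairings of 2n people are counted by C_n; 30 people gives n = 15.
C_15 = C(30,15)/16 = 155117520/16 = 9694845.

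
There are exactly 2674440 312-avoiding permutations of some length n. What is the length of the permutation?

14

Permutations of [n] avoiding a fixed length-3 pattern are counted by C_n. Since C_14 = 2674440, the index is 14.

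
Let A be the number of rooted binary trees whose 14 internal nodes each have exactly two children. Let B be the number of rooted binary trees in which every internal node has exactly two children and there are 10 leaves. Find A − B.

2669578

The number of full binary trees on 14 internal nodes is the Catalan number C_14. So A = C_14 = 2674440.
A full binary tree with L leaves has L−1 internal nodes and is counted by C_{L−1}; L = 10 gives C_9. So B = C_9 = 4862.
A − B = 2674440 − 4862 = 2669578.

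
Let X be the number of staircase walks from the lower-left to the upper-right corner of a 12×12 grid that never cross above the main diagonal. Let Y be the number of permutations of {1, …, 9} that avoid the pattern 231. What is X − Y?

203150

Sub-diagonal monotone paths from (0,0) to (12,12) biject with Dyck paths of semilength 12, giving C_12. So X = C_12 = 208012.
For any fixed pattern of length 3, the pattern-avoiding permutations of [9] number C_9. So Y = C_9 = 4862.
X − Y = 208012 − 4862 = 203150.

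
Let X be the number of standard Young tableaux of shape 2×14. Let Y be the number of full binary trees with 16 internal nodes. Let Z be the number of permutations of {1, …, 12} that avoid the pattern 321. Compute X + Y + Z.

Standard Young tableaux of shape 2×n are counted by C_n; here n = 14. So X = C_14 = 2674440.
Full binary trees with n internal nodes are counted by C_n; here n = 16. So Y = C_16 = 35357670.
For any fixed pattern of length 3, the pattern-avoiding permutations of [12] number C_12. So Z = C_12 = 208012.
X + Y + Z = 2674440 + 35357670 + 208012 = 38240122.

38240122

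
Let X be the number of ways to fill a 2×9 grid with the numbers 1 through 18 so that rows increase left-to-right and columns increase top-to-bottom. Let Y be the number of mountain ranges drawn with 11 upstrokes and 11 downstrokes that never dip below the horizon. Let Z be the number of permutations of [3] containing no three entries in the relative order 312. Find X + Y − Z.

63643

By the hook-length formula (or a Dyck-path bijection), SYT of shape 2×9 number C_9. So X = C_9 = 4862.
Paths of 11 up- and 11 down-steps that never dip below the axis are Dyck paths; their count is C_11. So Y = C_11 = 58786.
Permutations of [n] avoiding any single length-3 pattern are counted by C_n; here n = 3. So Z = C_3 = 5.
X + Y − Z = 4862 + 58786 − 5 = 63643.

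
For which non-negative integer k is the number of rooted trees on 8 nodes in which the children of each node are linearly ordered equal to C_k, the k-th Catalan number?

A rooted plane tree on 8 nodes has 7 edges, and such trees are counted by C_7.

7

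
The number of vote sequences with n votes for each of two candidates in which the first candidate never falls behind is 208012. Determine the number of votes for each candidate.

12

Such ballot sequences with n votes each are counted by C_n; 208012 = C_12.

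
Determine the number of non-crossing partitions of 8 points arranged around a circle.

The non-crossing partitions of [8] form a lattice of size C_8.
C_8 = C_7 · 2(2·7+1)/(7+2) = 429 · 30/9 = 1430.

1430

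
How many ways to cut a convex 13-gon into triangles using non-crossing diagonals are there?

58786

Triangulations of a convex m-gon are counted by C_{m−2}; with m = 13 this is C_11.
C_11 = C(22,11)/12 = 705432/12 = 58786.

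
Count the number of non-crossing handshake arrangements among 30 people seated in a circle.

With 30 = 2·15 people, non-crossing handshake pairings are non-crossing perfect matchings on a circle, counted by C_15.
C_15 = C_14 · 2(2·14+1)/(14+2) = 2674440 · 58/16 = 9694845.

9694845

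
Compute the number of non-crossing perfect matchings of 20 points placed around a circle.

Non-crossing perfect matchings of 2n points on a circle are counted by C_n; with 20 points, n = 10.
C_10 = C_9 · 2(2·9+1)/(9+2) = 4862 · 38/11 = 16796.

16796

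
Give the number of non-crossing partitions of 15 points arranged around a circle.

9694845

The non-crossing partitions of [15] form a lattice of size C_15.
C_15 = 9694845.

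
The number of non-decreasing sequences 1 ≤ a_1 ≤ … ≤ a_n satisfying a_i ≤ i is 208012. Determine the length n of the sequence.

Such sub-staircase sequences of length n are counted by C_n. The Catalan number equal to 208012 is C_12.

12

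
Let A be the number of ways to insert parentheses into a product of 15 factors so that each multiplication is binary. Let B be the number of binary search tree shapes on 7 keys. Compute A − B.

2674011

Parenthesizations of m factors correspond to full binary trees with m leaves, counted by C_{m−1}; m = 15 gives C_14. So A = C_14 = 2674440.
Binary trees (left/right distinguished) on n nodes are counted by C_n; here n = 7. So B = C_7 = 429.
A − B = 2674440 − 429 = 2674011.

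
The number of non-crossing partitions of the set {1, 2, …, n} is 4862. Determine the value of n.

9

Non-crossing partitions of [n] are counted by C_n; 4862 = C_9.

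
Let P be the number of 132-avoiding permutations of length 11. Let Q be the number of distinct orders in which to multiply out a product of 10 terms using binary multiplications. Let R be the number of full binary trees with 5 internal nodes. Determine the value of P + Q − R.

For any fixed pattern of length 3, the pattern-avoiding permutations of [11] number C_11. So P = C_11 = 58786.
Bracketing 10 factors into binary products is counted by C_{10−1} = C_9. So Q = C_9 = 4862.
The number of full binary trees on 5 internal nodes is the Catalan number C_5. So R = C_5 = 42.
P + Q − R = 58786 + 4862 − 42 = 63606.

63606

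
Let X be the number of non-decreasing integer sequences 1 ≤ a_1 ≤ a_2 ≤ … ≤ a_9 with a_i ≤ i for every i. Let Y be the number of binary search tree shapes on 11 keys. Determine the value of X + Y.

63648

Such sub-staircase sequences of length n are counted by C_n; here n = 9. So X = C_9 = 4862.
Rooted binary trees with 11 nodes (each child slot possibly empty) number C_11. So Y = C_11 = 58786.
X + Y = 4862 + 58786 = 63648.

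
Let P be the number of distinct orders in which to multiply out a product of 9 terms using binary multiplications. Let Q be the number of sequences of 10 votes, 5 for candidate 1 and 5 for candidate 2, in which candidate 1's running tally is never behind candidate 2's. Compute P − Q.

Bracketing 9 factors into binary products is counted by C_{9−1} = C_8. So P = C_8 = 1430.
Reading a vote for the leader as '(' and for the other as ')' turns such a sequence into a balanced string of 5 pairs, so the count is C_5. So Q = C_5 = 42.
P − Q = 1430 − 42 = 1388.

1388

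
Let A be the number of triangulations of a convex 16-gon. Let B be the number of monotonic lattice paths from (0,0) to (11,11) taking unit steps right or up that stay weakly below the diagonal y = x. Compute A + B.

The number of triangulations of a 16-gon is the Catalan number C_14 (index = sides − 2). So A = C_14 = 2674440.
Sub-diagonal monotone paths from (0,0) to (11,11) biject with Dyck paths of semilength 11, giving C_11. So B = C_11 = 58786.
A + B = 2674440 + 58786 = 2733226.

2733226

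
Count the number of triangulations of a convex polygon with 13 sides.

58786

A convex 13-gon is triangulated into 11 triangles, and the number of such triangulations is the Catalan number C_{13−2} = C_11.
C_11 = C_10 · 2(2·10+1)/(10+2) = 16796 · 42/12 = 58786.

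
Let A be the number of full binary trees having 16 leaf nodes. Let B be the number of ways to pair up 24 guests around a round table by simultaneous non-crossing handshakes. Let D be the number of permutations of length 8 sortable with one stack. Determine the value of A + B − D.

Full binary trees with 16 leaves have 16−1 = 15 internal nodes, so there are C_15 of them. So A = C_15 = 9694845.
Non-crossing handshake pairings of 2n people are counted by C_n; 24 people gives n = 12. So B = C_12 = 208012.
By Knuth's characterisation, the stack-sortable permutations of length 8 are the 231-avoiders, numbering C_8. So D = C_8 = 1430.
A + B − D = 9694845 + 208012 − 1430 = 9901427.

9901427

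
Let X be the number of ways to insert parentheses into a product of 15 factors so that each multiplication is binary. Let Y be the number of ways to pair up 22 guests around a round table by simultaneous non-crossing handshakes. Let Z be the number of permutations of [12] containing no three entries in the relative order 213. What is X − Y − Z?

2407642

Parenthesizations of m factors correspond to full binary trees with m leaves, counted by C_{m−1}; m = 15 gives C_14. So X = C_14 = 2674440.
With 22 = 2·11 people, non-crossing handshake pairings are non-crossing perfect matchings on a circle, counted by C_11. So Y = C_11 = 58786.
Permutations of [n] avoiding any single length-3 pattern are counted by C_n; here n = 12. So Z = C_12 = 208012.
X − Y − Z = 2674440 − 58786 − 208012 = 2407642.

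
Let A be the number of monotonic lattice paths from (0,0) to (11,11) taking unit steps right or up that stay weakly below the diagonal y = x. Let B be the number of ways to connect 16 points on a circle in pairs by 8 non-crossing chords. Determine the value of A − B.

Sub-diagonal monotone paths from (0,0) to (11,11) biject with Dyck paths of semilength 11, giving C_11. So A = C_11 = 58786.
Pairing 16 circle points by 8 non-crossing chords gives C_8 matchings. So B = C_8 = 1430.
A − B = 58786 − 1430 = 57356.

57356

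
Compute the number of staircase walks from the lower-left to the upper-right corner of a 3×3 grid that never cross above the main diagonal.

5

Sub-diagonal monotone paths from (0,0) to (3,3) biject with Dyck paths of semilength 3, giving C_3.
C_3 = C(6,3)/4 = 20/4 = 5.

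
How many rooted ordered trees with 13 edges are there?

Rooted ordered trees with n edges are counted by C_n; here n = 13.
C_13 = C(26,13)/14 = 10400600/14 = 742900.

742900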